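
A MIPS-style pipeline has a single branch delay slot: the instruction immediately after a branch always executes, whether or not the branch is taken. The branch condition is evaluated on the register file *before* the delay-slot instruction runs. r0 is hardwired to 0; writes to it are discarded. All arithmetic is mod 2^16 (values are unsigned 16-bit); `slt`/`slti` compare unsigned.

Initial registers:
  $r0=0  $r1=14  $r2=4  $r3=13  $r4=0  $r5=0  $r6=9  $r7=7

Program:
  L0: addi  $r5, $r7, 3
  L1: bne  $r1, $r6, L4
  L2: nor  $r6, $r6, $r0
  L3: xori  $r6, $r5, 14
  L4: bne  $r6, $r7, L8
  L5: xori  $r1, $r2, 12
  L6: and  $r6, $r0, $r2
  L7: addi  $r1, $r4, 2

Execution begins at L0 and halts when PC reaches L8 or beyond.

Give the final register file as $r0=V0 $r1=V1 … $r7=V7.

$r0=0 $r1=8 $r2=4 $r3=13 $r4=0 $r5=10 $r6=65526 $r7=7

PC=0  addi  $r5, $r7, 3      | $r0=0 $r1=14 $r2=4 $r3=13 $r4=0 $r5=10 $r6=9 $r7=7
PC=1  bne  $r1, $r6, L4      | $r0=0 $r1=14 $r2=4 $r3=13 $r4=0 $r5=10 $r6=9 $r7=7  [TAKEN]
PC=2  nor  $r6, $r6, $r0     | $r0=0 $r1=14 $r2=4 $r3=13 $r4=0 $r5=10 $r6=65526 $r7=7
PC=4  bne  $r6, $r7, L8      | $r0=0 $r1=14 $r2=4 $r3=13 $r4=0 $r5=10 $r6=65526 $r7=7  [TAKEN]
PC=5  xori  $r1, $r2, 12     | $r0=0 $r1=8 $r2=4 $r3=13 $r4=0 $r5=10 $r6=65526 $r7=7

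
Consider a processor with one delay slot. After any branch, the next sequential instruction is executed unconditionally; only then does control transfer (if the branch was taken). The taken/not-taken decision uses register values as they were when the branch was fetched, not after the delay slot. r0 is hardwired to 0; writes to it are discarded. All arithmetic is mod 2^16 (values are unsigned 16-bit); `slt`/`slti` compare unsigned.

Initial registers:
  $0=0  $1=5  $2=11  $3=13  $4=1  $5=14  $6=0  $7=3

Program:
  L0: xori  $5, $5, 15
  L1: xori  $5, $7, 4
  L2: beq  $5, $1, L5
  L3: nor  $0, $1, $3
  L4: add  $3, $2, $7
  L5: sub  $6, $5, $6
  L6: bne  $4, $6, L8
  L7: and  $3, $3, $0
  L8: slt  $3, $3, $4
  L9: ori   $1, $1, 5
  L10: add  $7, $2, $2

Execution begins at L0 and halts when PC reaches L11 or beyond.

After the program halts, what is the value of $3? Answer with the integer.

  step pc=0: xori  $5, $5, 15  regs=(0,5,11,13,1,1,0,3)
  step pc=1: xori  $5, $7, 4  regs=(0,5,11,13,1,7,0,3)
  step pc=2: beq  $5, $1, L5  cond=F  regs=(0,5,11,13,1,7,0,3)
  step pc=3: nor  $0, $1, $3  regs=(0,5,11,13,1,7,0,3)
  step pc=4: add  $3, $2, $7  regs=(0,5,11,14,1,7,0,3)
  step pc=5: sub  $6, $5, $6  regs=(0,5,11,14,1,7,7,3)
  step pc=6: bne  $4, $6, L8  cond=T  regs=(0,5,11,14,1,7,7,3)
  step pc=7: and  $3, $3, $0  regs=(0,5,11,0,1,7,7,3)
  step pc=8: slt  $3, $3, $4  regs=(0,5,11,1,1,7,7,3)
  step pc=9: ori   $1, $1, 5  regs=(0,5,11,1,1,7,7,3)
  step pc=10: add  $7, $2, $2  regs=(0,5,11,1,1,7,7,22)

1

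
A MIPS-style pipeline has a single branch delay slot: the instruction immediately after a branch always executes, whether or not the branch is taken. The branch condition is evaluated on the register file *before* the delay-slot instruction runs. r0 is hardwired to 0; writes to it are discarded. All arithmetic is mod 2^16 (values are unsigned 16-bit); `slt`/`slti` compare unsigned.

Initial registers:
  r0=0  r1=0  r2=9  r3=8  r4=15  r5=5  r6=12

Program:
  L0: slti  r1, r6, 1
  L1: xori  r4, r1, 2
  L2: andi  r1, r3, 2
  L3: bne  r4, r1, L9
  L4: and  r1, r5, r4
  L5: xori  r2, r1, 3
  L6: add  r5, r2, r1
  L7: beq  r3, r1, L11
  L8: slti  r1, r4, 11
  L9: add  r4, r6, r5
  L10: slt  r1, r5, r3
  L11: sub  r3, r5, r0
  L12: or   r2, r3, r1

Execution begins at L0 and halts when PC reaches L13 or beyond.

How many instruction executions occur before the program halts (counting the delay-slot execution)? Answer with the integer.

[0] slti  r1, r6, 1  →  {r0:0, r1:0, r2:9, r3:8, r4:15, r5:5, r6:12}
[1] xori  r4, r1, 2  →  {r0:0, r1:0, r2:9, r3:8, r4:2, r5:5, r6:12}
[2] andi  r1, r3, 2  →  {r0:0, r1:0, r2:9, r3:8, r4:2, r5:5, r6:12}
[3] bne  r4, r1, L9  →  {r0:0, r1:0, r2:9, r3:8, r4:2, r5:5, r6:12}  ⟨branch taken⟩
[4] and  r1, r5, r4  →  {r0:0, r1:0, r2:9, r3:8, r4:2, r5:5, r6:12}
[9] add  r4, r6, r5  →  {r0:0, r1:0, r2:9, r3:8, r4:17, r5:5, r6:12}
[10] slt  r1, r5, r3  →  {r0:0, r1:1, r2:9, r3:8, r4:17, r5:5, r6:12}
[11] sub  r3, r5, r0  →  {r0:0, r1:1, r2:9, r3:5, r4:17, r5:5, r6:12}
[12] or   r2, r3, r1  →  {r0:0, r1:1, r2:5, r3:5, r4:17, r5:5, r6:12}

9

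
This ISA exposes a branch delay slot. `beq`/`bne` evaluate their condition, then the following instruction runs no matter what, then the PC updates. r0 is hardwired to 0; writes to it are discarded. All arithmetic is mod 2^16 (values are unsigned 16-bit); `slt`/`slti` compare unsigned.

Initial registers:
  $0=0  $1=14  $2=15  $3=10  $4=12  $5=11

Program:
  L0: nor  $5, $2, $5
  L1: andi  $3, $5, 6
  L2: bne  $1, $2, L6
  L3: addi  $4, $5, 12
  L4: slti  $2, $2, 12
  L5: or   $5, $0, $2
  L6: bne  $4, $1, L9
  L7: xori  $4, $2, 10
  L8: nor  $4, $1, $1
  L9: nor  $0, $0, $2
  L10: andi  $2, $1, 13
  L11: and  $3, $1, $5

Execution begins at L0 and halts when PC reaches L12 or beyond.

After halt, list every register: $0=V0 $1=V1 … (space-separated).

$0=0 $1=14 $2=12 $3=0 $4=5 $5=65520

PC=0  nor  $5, $2, $5        | $0=0 $1=14 $2=15 $3=10 $4=12 $5=65520
PC=1  andi  $3, $5, 6        | $0=0 $1=14 $2=15 $3=0 $4=12 $5=65520
PC=2  bne  $1, $2, L6        | $0=0 $1=14 $2=15 $3=0 $4=12 $5=65520  [TAKEN]
PC=3  addi  $4, $5, 12       | $0=0 $1=14 $2=15 $3=0 $4=65532 $5=65520
PC=6  bne  $4, $1, L9        | $0=0 $1=14 $2=15 $3=0 $4=65532 $5=65520  [TAKEN]
PC=7  xori  $4, $2, 10       | $0=0 $1=14 $2=15 $3=0 $4=5 $5=65520
PC=9  nor  $0, $0, $2        | $0=0 $1=14 $2=15 $3=0 $4=5 $5=65520
PC=10 andi  $2, $1, 13       | $0=0 $1=14 $2=12 $3=0 $4=5 $5=65520
PC=11 and  $3, $1, $5        | $0=0 $1=14 $2=12 $3=0 $4=5 $5=65520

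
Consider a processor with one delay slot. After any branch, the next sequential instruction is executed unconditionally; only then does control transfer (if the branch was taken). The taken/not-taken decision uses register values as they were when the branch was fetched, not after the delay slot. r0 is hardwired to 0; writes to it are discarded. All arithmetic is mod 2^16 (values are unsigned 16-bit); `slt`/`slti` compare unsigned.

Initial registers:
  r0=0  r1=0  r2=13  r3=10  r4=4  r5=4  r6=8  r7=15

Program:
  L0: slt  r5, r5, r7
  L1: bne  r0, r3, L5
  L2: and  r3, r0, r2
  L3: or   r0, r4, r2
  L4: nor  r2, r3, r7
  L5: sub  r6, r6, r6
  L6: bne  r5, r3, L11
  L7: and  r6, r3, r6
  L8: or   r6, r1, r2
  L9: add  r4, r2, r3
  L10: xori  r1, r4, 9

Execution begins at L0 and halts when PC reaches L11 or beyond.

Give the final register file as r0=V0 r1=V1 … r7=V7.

#0 slt  r5, r5, r7 ; 0/0/13/10/4/1/8/15
#1 bne  r0, r3, L5 ; 0/0/13/10/4/1/8/15 ; →target
#2 and  r3, r0, r2 ; 0/0/13/0/4/1/8/15
#5 sub  r6, r6, r6 ; 0/0/13/0/4/1/0/15
#6 bne  r5, r3, L11 ; 0/0/13/0/4/1/0/15 ; →target
#7 and  r6, r3, r6 ; 0/0/13/0/4/1/0/15

r0=0 r1=0 r2=13 r3=0 r4=4 r5=1 r6=0 r7=15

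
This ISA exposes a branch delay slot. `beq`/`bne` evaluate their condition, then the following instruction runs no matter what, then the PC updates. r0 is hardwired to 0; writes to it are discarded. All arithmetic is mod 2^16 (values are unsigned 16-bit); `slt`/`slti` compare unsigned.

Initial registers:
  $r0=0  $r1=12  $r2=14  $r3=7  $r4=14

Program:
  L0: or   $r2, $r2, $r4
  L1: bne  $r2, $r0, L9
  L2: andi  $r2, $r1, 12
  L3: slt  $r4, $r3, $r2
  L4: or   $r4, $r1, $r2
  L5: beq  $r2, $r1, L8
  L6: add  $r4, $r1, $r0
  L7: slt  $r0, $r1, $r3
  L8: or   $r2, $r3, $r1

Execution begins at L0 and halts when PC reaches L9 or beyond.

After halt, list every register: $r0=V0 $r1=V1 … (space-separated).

$r0=0 $r1=12 $r2=12 $r3=7 $r4=14

PC=0  or   $r2, $r2, $r4     | $r0=0 $r1=12 $r2=14 $r3=7 $r4=14
PC=1  bne  $r2, $r0, L9      | $r0=0 $r1=12 $r2=14 $r3=7 $r4=14  [TAKEN]
PC=2  andi  $r2, $r1, 12     | $r0=0 $r1=12 $r2=12 $r3=7 $r4=14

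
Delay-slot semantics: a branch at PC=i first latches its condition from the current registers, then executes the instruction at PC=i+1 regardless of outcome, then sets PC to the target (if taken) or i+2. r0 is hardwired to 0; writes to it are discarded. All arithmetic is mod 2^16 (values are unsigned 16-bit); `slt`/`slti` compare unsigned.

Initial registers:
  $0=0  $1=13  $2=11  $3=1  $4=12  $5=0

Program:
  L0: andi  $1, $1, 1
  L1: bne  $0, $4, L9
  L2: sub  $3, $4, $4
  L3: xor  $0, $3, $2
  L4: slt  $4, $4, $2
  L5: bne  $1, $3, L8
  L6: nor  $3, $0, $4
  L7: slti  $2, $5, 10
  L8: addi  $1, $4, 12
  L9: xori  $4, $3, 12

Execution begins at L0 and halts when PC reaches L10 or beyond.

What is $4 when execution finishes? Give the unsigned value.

[0] andi  $1, $1, 1  →  {$0:0, $1:1, $2:11, $3:1, $4:12, $5:0}
[1] bne  $0, $4, L9  →  {$0:0, $1:1, $2:11, $3:1, $4:12, $5:0}  ⟨branch taken⟩
[2] sub  $3, $4, $4  →  {$0:0, $1:1, $2:11, $3:0, $4:12, $5:0}
[9] xori  $4, $3, 12  →  {$0:0, $1:1, $2:11, $3:0, $4:12, $5:0}

12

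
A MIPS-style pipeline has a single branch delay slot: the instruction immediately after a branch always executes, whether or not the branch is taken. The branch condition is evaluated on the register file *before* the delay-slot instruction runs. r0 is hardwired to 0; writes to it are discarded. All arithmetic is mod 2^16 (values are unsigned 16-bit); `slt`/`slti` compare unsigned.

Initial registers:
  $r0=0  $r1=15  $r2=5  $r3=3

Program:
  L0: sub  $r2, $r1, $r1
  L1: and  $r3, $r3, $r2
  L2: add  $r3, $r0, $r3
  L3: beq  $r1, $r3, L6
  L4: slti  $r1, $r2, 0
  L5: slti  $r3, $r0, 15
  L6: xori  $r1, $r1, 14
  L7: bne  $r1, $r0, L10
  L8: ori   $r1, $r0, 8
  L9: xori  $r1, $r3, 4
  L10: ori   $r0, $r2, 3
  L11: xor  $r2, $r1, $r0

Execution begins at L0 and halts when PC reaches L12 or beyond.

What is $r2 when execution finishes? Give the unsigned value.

8

#0 sub  $r2, $r1, $r1 ; 0/15/0/3
#1 and  $r3, $r3, $r2 ; 0/15/0/0
#2 add  $r3, $r0, $r3 ; 0/15/0/0
#3 beq  $r1, $r3, L6 ; 0/15/0/0 ; →fallthru
#4 slti  $r1, $r2, 0 ; 0/0/0/0
#5 slti  $r3, $r0, 15 ; 0/0/0/1
#6 xori  $r1, $r1, 14 ; 0/14/0/1
#7 bne  $r1, $r0, L10 ; 0/14/0/1 ; →target
#8 ori   $r1, $r0, 8 ; 0/8/0/1
#10 ori   $r0, $r2, 3 ; 0/8/0/1
#11 xor  $r2, $r1, $r0 ; 0/8/8/1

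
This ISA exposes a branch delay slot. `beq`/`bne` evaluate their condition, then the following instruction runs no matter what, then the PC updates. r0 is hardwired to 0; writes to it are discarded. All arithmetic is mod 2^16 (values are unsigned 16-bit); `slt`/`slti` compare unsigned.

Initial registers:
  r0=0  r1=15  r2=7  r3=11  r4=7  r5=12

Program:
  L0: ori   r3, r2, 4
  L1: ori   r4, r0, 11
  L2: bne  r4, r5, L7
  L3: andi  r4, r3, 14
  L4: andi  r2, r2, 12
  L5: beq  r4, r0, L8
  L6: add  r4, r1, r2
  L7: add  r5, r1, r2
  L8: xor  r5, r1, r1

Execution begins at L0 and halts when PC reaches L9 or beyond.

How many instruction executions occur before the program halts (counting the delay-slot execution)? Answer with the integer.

6

  step pc=0: ori   r3, r2, 4  regs=(0,15,7,7,7,12)
  step pc=1: ori   r4, r0, 11  regs=(0,15,7,7,11,12)
  step pc=2: bne  r4, r5, L7  cond=T  regs=(0,15,7,7,11,12)
  step pc=3: andi  r4, r3, 14  regs=(0,15,7,7,6,12)
  step pc=7: add  r5, r1, r2  regs=(0,15,7,7,6,22)
  step pc=8: xor  r5, r1, r1  regs=(0,15,7,7,6,0)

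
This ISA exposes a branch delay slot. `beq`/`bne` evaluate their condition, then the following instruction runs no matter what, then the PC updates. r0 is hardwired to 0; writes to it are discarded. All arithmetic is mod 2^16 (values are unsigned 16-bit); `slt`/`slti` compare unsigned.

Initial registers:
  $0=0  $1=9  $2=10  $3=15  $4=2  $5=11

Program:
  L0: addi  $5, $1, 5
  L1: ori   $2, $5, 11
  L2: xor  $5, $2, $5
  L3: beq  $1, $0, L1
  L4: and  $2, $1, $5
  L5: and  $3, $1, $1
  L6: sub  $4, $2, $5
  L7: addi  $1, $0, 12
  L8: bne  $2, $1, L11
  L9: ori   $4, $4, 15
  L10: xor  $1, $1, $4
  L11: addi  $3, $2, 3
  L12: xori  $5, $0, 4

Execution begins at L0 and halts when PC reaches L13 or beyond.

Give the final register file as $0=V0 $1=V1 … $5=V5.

[0] addi  $5, $1, 5  →  {$0:0, $1:9, $2:10, $3:15, $4:2, $5:14}
[1] ori   $2, $5, 11  →  {$0:0, $1:9, $2:15, $3:15, $4:2, $5:14}
[2] xor  $5, $2, $5  →  {$0:0, $1:9, $2:15, $3:15, $4:2, $5:1}
[3] beq  $1, $0, L1  →  {$0:0, $1:9, $2:15, $3:15, $4:2, $5:1}  ⟨branch fallthrough⟩
[4] and  $2, $1, $5  →  {$0:0, $1:9, $2:1, $3:15, $4:2, $5:1}
[5] and  $3, $1, $1  →  {$0:0, $1:9, $2:1, $3:9, $4:2, $5:1}
[6] sub  $4, $2, $5  →  {$0:0, $1:9, $2:1, $3:9, $4:0, $5:1}
[7] addi  $1, $0, 12  →  {$0:0, $1:12, $2:1, $3:9, $4:0, $5:1}
[8] bne  $2, $1, L11  →  {$0:0, $1:12, $2:1, $3:9, $4:0, $5:1}  ⟨branch taken⟩
[9] ori   $4, $4, 15  →  {$0:0, $1:12, $2:1, $3:9, $4:15, $5:1}
[11] addi  $3, $2, 3  →  {$0:0, $1:12, $2:1, $3:4, $4:15, $5:1}
[12] xori  $5, $0, 4  →  {$0:0, $1:12, $2:1, $3:4, $4:15, $5:4}

$0=0 $1=12 $2=1 $3=4 $4=15 $5=4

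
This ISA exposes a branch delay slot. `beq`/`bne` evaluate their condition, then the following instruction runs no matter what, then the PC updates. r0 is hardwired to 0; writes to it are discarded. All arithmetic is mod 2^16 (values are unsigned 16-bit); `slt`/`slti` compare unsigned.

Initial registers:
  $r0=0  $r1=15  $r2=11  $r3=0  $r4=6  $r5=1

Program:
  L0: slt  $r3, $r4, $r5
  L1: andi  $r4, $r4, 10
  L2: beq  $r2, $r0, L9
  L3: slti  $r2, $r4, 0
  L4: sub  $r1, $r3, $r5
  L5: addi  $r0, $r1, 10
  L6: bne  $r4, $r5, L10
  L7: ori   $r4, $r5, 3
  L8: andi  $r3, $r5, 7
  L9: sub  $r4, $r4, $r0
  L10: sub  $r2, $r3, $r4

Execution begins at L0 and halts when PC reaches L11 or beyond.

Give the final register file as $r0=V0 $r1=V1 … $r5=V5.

[0] slt  $r3, $r4, $r5  →  {$r0:0, $r1:15, $r2:11, $r3:0, $r4:6, $r5:1}
[1] andi  $r4, $r4, 10  →  {$r0:0, $r1:15, $r2:11, $r3:0, $r4:2, $r5:1}
[2] beq  $r2, $r0, L9  →  {$r0:0, $r1:15, $r2:11, $r3:0, $r4:2, $r5:1}  ⟨branch fallthrough⟩
[3] slti  $r2, $r4, 0  →  {$r0:0, $r1:15, $r2:0, $r3:0, $r4:2, $r5:1}
[4] sub  $r1, $r3, $r5  →  {$r0:0, $r1:65535, $r2:0, $r3:0, $r4:2, $r5:1}
[5] addi  $r0, $r1, 10  →  {$r0:0, $r1:65535, $r2:0, $r3:0, $r4:2, $r5:1}
[6] bne  $r4, $r5, L10  →  {$r0:0, $r1:65535, $r2:0, $r3:0, $r4:2, $r5:1}  ⟨branch taken⟩
[7] ori   $r4, $r5, 3  →  {$r0:0, $r1:65535, $r2:0, $r3:0, $r4:3, $r5:1}
[10] sub  $r2, $r3, $r4  →  {$r0:0, $r1:65535, $r2:65533, $r3:0, $r4:3, $r5:1}

$r0=0 $r1=65535 $r2=65533 $r3=0 $r4=3 $r5=1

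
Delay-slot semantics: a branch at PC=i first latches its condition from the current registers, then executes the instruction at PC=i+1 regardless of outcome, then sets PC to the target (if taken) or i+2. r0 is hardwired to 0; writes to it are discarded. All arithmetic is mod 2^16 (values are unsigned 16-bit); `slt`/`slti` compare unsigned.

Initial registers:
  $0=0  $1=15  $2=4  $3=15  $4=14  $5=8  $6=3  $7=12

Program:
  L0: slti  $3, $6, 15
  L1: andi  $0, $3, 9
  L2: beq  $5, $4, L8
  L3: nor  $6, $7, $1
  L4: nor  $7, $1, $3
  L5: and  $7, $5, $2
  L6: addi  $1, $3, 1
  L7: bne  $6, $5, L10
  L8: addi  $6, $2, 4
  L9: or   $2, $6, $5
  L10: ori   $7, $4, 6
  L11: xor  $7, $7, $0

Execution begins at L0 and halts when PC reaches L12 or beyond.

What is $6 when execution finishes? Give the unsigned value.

8

  step pc=0: slti  $3, $6, 15  regs=(0,15,4,1,14,8,3,12)
  step pc=1: andi  $0, $3, 9  regs=(0,15,4,1,14,8,3,12)
  step pc=2: beq  $5, $4, L8  cond=F  regs=(0,15,4,1,14,8,3,12)
  step pc=3: nor  $6, $7, $1  regs=(0,15,4,1,14,8,65520,12)
  step pc=4: nor  $7, $1, $3  regs=(0,15,4,1,14,8,65520,65520)
  step pc=5: and  $7, $5, $2  regs=(0,15,4,1,14,8,65520,0)
  step pc=6: addi  $1, $3, 1  regs=(0,2,4,1,14,8,65520,0)
  step pc=7: bne  $6, $5, L10  cond=T  regs=(0,2,4,1,14,8,65520,0)
  step pc=8: addi  $6, $2, 4  regs=(0,2,4,1,14,8,8,0)
  step pc=10: ori   $7, $4, 6  regs=(0,2,4,1,14,8,8,14)
  step pc=11: xor  $7, $7, $0  regs=(0,2,4,1,14,8,8,14)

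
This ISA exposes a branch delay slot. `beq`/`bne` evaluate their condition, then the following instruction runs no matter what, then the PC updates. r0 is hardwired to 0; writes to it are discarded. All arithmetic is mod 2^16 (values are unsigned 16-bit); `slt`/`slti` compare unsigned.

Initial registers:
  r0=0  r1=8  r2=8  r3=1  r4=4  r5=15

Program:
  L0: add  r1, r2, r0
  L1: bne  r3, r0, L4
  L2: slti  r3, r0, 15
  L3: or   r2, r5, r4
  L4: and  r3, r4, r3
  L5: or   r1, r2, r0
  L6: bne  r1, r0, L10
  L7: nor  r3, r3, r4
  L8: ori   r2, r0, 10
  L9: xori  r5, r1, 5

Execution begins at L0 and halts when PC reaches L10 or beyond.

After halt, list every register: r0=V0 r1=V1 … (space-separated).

#0 add  r1, r2, r0 ; 0/8/8/1/4/15
#1 bne  r3, r0, L4 ; 0/8/8/1/4/15 ; →target
#2 slti  r3, r0, 15 ; 0/8/8/1/4/15
#4 and  r3, r4, r3 ; 0/8/8/0/4/15
#5 or   r1, r2, r0 ; 0/8/8/0/4/15
#6 bne  r1, r0, L10 ; 0/8/8/0/4/15 ; →target
#7 nor  r3, r3, r4 ; 0/8/8/65531/4/15

r0=0 r1=8 r2=8 r3=65531 r4=4 r5=15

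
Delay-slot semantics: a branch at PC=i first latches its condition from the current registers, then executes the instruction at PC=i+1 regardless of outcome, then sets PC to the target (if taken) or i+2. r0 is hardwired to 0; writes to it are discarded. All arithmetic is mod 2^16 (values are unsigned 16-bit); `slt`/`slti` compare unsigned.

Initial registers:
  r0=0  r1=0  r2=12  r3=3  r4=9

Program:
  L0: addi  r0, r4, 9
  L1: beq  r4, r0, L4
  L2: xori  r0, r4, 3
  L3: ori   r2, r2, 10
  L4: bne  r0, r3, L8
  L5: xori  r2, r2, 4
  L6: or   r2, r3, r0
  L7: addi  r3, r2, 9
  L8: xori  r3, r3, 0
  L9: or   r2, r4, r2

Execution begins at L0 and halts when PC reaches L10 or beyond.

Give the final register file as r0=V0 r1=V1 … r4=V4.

[0] addi  r0, r4, 9  →  {r0:0, r1:0, r2:12, r3:3, r4:9}
[1] beq  r4, r0, L4  →  {r0:0, r1:0, r2:12, r3:3, r4:9}  ⟨branch fallthrough⟩
[2] xori  r0, r4, 3  →  {r0:0, r1:0, r2:12, r3:3, r4:9}
[3] ori   r2, r2, 10  →  {r0:0, r1:0, r2:14, r3:3, r4:9}
[4] bne  r0, r3, L8  →  {r0:0, r1:0, r2:14, r3:3, r4:9}  ⟨branch taken⟩
[5] xori  r2, r2, 4  →  {r0:0, r1:0, r2:10, r3:3, r4:9}
[8] xori  r3, r3, 0  →  {r0:0, r1:0, r2:10, r3:3, r4:9}
[9] or   r2, r4, r2  →  {r0:0, r1:0, r2:11, r3:3, r4:9}

r0=0 r1=0 r2=11 r3=3 r4=9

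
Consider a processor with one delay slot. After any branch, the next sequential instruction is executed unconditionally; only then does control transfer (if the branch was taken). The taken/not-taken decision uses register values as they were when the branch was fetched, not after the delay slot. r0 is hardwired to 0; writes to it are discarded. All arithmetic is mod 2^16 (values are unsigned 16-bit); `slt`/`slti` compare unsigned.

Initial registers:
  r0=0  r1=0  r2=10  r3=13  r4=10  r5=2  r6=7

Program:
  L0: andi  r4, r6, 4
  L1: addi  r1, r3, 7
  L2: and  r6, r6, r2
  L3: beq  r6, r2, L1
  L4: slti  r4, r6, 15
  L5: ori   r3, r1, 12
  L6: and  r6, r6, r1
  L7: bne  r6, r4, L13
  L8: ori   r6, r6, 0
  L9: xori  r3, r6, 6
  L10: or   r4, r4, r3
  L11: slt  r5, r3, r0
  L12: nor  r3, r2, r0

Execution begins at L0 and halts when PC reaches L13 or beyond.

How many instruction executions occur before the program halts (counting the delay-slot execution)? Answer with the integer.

9

[0] andi  r4, r6, 4  →  {r0:0, r1:0, r2:10, r3:13, r4:4, r5:2, r6:7}
[1] addi  r1, r3, 7  →  {r0:0, r1:20, r2:10, r3:13, r4:4, r5:2, r6:7}
[2] and  r6, r6, r2  →  {r0:0, r1:20, r2:10, r3:13, r4:4, r5:2, r6:2}
[3] beq  r6, r2, L1  →  {r0:0, r1:20, r2:10, r3:13, r4:4, r5:2, r6:2}  ⟨branch fallthrough⟩
[4] slti  r4, r6, 15  →  {r0:0, r1:20, r2:10, r3:13, r4:1, r5:2, r6:2}
[5] ori   r3, r1, 12  →  {r0:0, r1:20, r2:10, r3:28, r4:1, r5:2, r6:2}
[6] and  r6, r6, r1  →  {r0:0, r1:20, r2:10, r3:28, r4:1, r5:2, r6:0}
[7] bne  r6, r4, L13  →  {r0:0, r1:20, r2:10, r3:28, r4:1, r5:2, r6:0}  ⟨branch taken⟩
[8] ori   r6, r6, 0  →  {r0:0, r1:20, r2:10, r3:28, r4:1, r5:2, r6:0}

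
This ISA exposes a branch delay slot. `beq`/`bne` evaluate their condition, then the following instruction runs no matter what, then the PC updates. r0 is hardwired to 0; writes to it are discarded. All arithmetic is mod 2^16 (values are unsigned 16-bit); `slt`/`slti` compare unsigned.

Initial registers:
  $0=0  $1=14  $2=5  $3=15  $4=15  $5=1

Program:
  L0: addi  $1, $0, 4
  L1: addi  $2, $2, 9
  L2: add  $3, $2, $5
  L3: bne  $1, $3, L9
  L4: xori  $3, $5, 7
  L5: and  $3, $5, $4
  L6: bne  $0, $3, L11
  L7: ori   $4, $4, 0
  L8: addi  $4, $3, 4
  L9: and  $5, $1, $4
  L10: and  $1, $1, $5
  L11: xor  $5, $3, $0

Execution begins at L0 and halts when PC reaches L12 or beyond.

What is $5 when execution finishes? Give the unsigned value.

6

[0] addi  $1, $0, 4  →  {$0:0, $1:4, $2:5, $3:15, $4:15, $5:1}
[1] addi  $2, $2, 9  →  {$0:0, $1:4, $2:14, $3:15, $4:15, $5:1}
[2] add  $3, $2, $5  →  {$0:0, $1:4, $2:14, $3:15, $4:15, $5:1}
[3] bne  $1, $3, L9  →  {$0:0, $1:4, $2:14, $3:15, $4:15, $5:1}  ⟨branch taken⟩
[4] xori  $3, $5, 7  →  {$0:0, $1:4, $2:14, $3:6, $4:15, $5:1}
[9] and  $5, $1, $4  →  {$0:0, $1:4, $2:14, $3:6, $4:15, $5:4}
[10] and  $1, $1, $5  →  {$0:0, $1:4, $2:14, $3:6, $4:15, $5:4}
[11] xor  $5, $3, $0  →  {$0:0, $1:4, $2:14, $3:6, $4:15, $5:6}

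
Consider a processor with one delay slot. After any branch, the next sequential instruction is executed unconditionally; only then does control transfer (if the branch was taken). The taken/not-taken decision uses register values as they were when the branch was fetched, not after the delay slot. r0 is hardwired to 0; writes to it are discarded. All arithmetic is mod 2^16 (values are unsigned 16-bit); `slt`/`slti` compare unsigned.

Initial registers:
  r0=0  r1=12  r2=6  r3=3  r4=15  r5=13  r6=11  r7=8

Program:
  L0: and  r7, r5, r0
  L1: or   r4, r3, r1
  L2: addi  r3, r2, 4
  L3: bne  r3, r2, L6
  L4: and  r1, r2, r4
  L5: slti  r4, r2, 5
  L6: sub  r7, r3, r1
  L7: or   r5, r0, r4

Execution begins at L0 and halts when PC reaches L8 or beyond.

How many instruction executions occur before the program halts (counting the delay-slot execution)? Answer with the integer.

7

PC=0  and  r7, r5, r0        | r0=0 r1=12 r2=6 r3=3 r4=15 r5=13 r6=11 r7=0
PC=1  or   r4, r3, r1        | r0=0 r1=12 r2=6 r3=3 r4=15 r5=13 r6=11 r7=0
PC=2  addi  r3, r2, 4        | r0=0 r1=12 r2=6 r3=10 r4=15 r5=13 r6=11 r7=0
PC=3  bne  r3, r2, L6        | r0=0 r1=12 r2=6 r3=10 r4=15 r5=13 r6=11 r7=0  [TAKEN]
PC=4  and  r1, r2, r4        | r0=0 r1=6 r2=6 r3=10 r4=15 r5=13 r6=11 r7=0
PC=6  sub  r7, r3, r1        | r0=0 r1=6 r2=6 r3=10 r4=15 r5=13 r6=11 r7=4
PC=7  or   r5, r0, r4        | r0=0 r1=6 r2=6 r3=10 r4=15 r5=15 r6=11 r7=4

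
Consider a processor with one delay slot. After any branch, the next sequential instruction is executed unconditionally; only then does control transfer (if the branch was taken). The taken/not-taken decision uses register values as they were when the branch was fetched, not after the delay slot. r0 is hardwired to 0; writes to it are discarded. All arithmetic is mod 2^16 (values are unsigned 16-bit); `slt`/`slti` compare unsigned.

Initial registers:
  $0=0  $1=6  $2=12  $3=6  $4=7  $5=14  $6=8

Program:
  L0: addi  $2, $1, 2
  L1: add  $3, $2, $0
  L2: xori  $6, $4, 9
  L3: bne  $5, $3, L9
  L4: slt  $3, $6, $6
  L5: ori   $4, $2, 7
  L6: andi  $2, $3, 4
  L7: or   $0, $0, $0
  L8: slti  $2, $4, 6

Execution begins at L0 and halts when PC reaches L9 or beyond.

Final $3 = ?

0

PC=0  addi  $2, $1, 2        | $0=0 $1=6 $2=8 $3=6 $4=7 $5=14 $6=8
PC=1  add  $3, $2, $0        | $0=0 $1=6 $2=8 $3=8 $4=7 $5=14 $6=8
PC=2  xori  $6, $4, 9        | $0=0 $1=6 $2=8 $3=8 $4=7 $5=14 $6=14
PC=3  bne  $5, $3, L9        | $0=0 $1=6 $2=8 $3=8 $4=7 $5=14 $6=14  [TAKEN]
PC=4  slt  $3, $6, $6        | $0=0 $1=6 $2=8 $3=0 $4=7 $5=14 $6=14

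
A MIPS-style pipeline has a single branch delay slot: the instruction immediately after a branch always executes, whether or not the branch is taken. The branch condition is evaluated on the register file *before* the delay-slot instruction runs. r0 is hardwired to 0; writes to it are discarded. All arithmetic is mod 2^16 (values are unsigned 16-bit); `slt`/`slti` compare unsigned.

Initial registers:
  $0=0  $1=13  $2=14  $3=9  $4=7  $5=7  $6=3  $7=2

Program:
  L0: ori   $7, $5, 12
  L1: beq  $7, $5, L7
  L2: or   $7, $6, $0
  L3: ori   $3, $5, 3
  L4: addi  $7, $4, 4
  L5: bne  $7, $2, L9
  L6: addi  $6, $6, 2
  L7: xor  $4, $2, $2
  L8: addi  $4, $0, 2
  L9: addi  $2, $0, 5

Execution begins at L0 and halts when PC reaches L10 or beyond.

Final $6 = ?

5

[0] ori   $7, $5, 12  →  {$0:0, $1:13, $2:14, $3:9, $4:7, $5:7, $6:3, $7:15}
[1] beq  $7, $5, L7  →  {$0:0, $1:13, $2:14, $3:9, $4:7, $5:7, $6:3, $7:15}  ⟨branch fallthrough⟩
[2] or   $7, $6, $0  →  {$0:0, $1:13, $2:14, $3:9, $4:7, $5:7, $6:3, $7:3}
[3] ori   $3, $5, 3  →  {$0:0, $1:13, $2:14, $3:7, $4:7, $5:7, $6:3, $7:3}
[4] addi  $7, $4, 4  →  {$0:0, $1:13, $2:14, $3:7, $4:7, $5:7, $6:3, $7:11}
[5] bne  $7, $2, L9  →  {$0:0, $1:13, $2:14, $3:7, $4:7, $5:7, $6:3, $7:11}  ⟨branch taken⟩
[6] addi  $6, $6, 2  →  {$0:0, $1:13, $2:14, $3:7, $4:7, $5:7, $6:5, $7:11}
[9] addi  $2, $0, 5  →  {$0:0, $1:13, $2:5, $3:7, $4:7, $5:7, $6:5, $7:11}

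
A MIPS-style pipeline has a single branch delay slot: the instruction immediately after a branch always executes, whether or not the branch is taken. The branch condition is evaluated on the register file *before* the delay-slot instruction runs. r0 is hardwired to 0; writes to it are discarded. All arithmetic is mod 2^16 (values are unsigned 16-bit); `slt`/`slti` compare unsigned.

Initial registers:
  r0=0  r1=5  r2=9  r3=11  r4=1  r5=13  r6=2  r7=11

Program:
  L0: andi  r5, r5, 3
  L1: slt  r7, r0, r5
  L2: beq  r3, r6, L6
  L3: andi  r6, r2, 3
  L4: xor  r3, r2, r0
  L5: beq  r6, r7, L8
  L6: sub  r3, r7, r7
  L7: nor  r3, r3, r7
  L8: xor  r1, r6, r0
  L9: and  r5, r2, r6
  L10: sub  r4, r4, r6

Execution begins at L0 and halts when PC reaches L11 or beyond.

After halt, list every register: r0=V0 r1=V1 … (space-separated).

#0 andi  r5, r5, 3 ; 0/5/9/11/1/1/2/11
#1 slt  r7, r0, r5 ; 0/5/9/11/1/1/2/1
#2 beq  r3, r6, L6 ; 0/5/9/11/1/1/2/1 ; →fallthru
#3 andi  r6, r2, 3 ; 0/5/9/11/1/1/1/1
#4 xor  r3, r2, r0 ; 0/5/9/9/1/1/1/1
#5 beq  r6, r7, L8 ; 0/5/9/9/1/1/1/1 ; →target
#6 sub  r3, r7, r7 ; 0/5/9/0/1/1/1/1
#8 xor  r1, r6, r0 ; 0/1/9/0/1/1/1/1
#9 and  r5, r2, r6 ; 0/1/9/0/1/1/1/1
#10 sub  r4, r4, r6 ; 0/1/9/0/0/1/1/1

r0=0 r1=1 r2=9 r3=0 r4=0 r5=1 r6=1 r7=1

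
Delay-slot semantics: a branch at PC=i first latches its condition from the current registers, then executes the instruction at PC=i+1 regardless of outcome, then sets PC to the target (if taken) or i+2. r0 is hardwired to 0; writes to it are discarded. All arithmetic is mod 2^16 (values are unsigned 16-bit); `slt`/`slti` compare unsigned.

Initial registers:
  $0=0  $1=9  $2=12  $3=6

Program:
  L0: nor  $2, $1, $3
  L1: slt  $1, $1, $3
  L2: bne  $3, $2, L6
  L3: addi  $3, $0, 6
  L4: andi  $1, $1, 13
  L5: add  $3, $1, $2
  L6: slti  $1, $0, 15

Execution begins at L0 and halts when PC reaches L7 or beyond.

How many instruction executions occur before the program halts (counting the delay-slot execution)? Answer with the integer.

5

  step pc=0: nor  $2, $1, $3  regs=(0,9,65520,6)
  step pc=1: slt  $1, $1, $3  regs=(0,0,65520,6)
  step pc=2: bne  $3, $2, L6  cond=T  regs=(0,0,65520,6)
  step pc=3: addi  $3, $0, 6  regs=(0,0,65520,6)
  step pc=6: slti  $1, $0, 15  regs=(0,1,65520,6)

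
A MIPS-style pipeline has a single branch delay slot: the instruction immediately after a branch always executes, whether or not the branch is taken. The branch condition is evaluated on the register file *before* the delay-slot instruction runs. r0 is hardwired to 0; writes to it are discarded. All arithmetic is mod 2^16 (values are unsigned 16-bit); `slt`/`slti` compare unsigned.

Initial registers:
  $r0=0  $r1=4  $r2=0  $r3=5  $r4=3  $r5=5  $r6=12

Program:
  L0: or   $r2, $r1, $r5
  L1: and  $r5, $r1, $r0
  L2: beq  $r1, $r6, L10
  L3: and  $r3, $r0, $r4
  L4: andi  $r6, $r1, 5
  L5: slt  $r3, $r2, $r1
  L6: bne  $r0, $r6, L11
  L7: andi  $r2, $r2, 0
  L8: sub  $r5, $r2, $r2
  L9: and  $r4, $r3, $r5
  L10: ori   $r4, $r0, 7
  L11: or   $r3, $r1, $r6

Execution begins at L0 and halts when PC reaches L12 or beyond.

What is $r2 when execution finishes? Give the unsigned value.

PC=0  or   $r2, $r1, $r5     | $r0=0 $r1=4 $r2=5 $r3=5 $r4=3 $r5=5 $r6=12
PC=1  and  $r5, $r1, $r0     | $r0=0 $r1=4 $r2=5 $r3=5 $r4=3 $r5=0 $r6=12
PC=2  beq  $r1, $r6, L10     | $r0=0 $r1=4 $r2=5 $r3=5 $r4=3 $r5=0 $r6=12  [not taken]
PC=3  and  $r3, $r0, $r4     | $r0=0 $r1=4 $r2=5 $r3=0 $r4=3 $r5=0 $r6=12
PC=4  andi  $r6, $r1, 5      | $r0=0 $r1=4 $r2=5 $r3=0 $r4=3 $r5=0 $r6=4
PC=5  slt  $r3, $r2, $r1     | $r0=0 $r1=4 $r2=5 $r3=0 $r4=3 $r5=0 $r6=4
PC=6  bne  $r0, $r6, L11     | $r0=0 $r1=4 $r2=5 $r3=0 $r4=3 $r5=0 $r6=4  [TAKEN]
PC=7  andi  $r2, $r2, 0      | $r0=0 $r1=4 $r2=0 $r3=0 $r4=3 $r5=0 $r6=4
PC=11 or   $r3, $r1, $r6     | $r0=0 $r1=4 $r2=0 $r3=4 $r4=3 $r5=0 $r6=4

0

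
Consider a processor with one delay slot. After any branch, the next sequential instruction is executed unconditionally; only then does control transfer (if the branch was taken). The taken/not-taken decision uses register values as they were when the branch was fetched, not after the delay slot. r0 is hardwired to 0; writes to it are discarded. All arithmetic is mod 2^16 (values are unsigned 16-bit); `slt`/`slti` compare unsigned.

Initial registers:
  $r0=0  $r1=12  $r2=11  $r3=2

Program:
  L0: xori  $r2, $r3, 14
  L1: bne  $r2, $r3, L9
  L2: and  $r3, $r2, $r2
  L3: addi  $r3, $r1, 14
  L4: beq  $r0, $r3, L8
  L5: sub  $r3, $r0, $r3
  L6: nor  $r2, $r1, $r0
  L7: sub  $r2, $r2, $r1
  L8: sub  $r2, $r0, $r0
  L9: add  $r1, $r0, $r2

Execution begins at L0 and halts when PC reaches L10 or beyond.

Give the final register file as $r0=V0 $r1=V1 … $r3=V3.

$r0=0 $r1=12 $r2=12 $r3=12

#0 xori  $r2, $r3, 14 ; 0/12/12/2
#1 bne  $r2, $r3, L9 ; 0/12/12/2 ; →target
#2 and  $r3, $r2, $r2 ; 0/12/12/12
#9 add  $r1, $r0, $r2 ; 0/12/12/12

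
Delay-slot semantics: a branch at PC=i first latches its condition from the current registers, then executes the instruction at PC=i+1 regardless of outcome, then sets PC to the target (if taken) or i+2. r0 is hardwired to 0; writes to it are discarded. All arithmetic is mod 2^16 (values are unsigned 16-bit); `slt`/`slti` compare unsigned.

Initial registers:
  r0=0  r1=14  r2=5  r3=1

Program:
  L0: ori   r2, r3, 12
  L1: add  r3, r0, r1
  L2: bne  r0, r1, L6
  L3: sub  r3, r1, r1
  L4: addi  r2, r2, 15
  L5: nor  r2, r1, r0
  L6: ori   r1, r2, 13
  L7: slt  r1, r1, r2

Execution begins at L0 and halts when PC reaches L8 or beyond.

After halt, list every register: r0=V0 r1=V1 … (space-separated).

PC=0  ori   r2, r3, 12       | r0=0 r1=14 r2=13 r3=1
PC=1  add  r3, r0, r1        | r0=0 r1=14 r2=13 r3=14
PC=2  bne  r0, r1, L6        | r0=0 r1=14 r2=13 r3=14  [TAKEN]
PC=3  sub  r3, r1, r1        | r0=0 r1=14 r2=13 r3=0
PC=6  ori   r1, r2, 13       | r0=0 r1=13 r2=13 r3=0
PC=7  slt  r1, r1, r2        | r0=0 r1=0 r2=13 r3=0

r0=0 r1=0 r2=13 r3=0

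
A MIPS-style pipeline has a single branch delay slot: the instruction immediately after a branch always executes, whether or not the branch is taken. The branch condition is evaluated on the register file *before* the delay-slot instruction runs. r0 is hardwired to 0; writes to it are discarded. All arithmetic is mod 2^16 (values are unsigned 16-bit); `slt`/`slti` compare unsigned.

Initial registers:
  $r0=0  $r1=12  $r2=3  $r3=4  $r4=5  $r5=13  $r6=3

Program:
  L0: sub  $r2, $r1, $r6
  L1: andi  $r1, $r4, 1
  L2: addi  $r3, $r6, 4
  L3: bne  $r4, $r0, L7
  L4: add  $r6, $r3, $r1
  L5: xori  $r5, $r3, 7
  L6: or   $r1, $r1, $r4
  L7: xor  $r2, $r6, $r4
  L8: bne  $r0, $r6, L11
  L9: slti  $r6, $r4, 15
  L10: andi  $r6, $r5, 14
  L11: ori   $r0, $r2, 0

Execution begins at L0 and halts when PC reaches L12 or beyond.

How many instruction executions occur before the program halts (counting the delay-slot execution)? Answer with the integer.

9

[0] sub  $r2, $r1, $r6  →  {$r0:0, $r1:12, $r2:9, $r3:4, $r4:5, $r5:13, $r6:3}
[1] andi  $r1, $r4, 1  →  {$r0:0, $r1:1, $r2:9, $r3:4, $r4:5, $r5:13, $r6:3}
[2] addi  $r3, $r6, 4  →  {$r0:0, $r1:1, $r2:9, $r3:7, $r4:5, $r5:13, $r6:3}
[3] bne  $r4, $r0, L7  →  {$r0:0, $r1:1, $r2:9, $r3:7, $r4:5, $r5:13, $r6:3}  ⟨branch taken⟩
[4] add  $r6, $r3, $r1  →  {$r0:0, $r1:1, $r2:9, $r3:7, $r4:5, $r5:13, $r6:8}
[7] xor  $r2, $r6, $r4  →  {$r0:0, $r1:1, $r2:13, $r3:7, $r4:5, $r5:13, $r6:8}
[8] bne  $r0, $r6, L11  →  {$r0:0, $r1:1, $r2:13, $r3:7, $r4:5, $r5:13, $r6:8}  ⟨branch taken⟩
[9] slti  $r6, $r4, 15  →  {$r0:0, $r1:1, $r2:13, $r3:7, $r4:5, $r5:13, $r6:1}
[11] ori   $r0, $r2, 0  →  {$r0:0, $r1:1, $r2:13, $r3:7, $r4:5, $r5:13, $r6:1}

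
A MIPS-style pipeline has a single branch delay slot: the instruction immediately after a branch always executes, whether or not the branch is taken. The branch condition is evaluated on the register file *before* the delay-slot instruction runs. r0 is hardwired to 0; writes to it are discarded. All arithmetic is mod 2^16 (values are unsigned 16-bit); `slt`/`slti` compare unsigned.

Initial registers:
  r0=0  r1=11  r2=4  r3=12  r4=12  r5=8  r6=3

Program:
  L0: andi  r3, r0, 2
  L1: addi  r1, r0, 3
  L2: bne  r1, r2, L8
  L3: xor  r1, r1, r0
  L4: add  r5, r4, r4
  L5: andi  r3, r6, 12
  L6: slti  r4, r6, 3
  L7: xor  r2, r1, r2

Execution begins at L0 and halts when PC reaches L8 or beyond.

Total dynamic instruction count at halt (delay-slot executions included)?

#0 andi  r3, r0, 2 ; 0/11/4/0/12/8/3
#1 addi  r1, r0, 3 ; 0/3/4/0/12/8/3
#2 bne  r1, r2, L8 ; 0/3/4/0/12/8/3 ; →target
#3 xor  r1, r1, r0 ; 0/3/4/0/12/8/3

4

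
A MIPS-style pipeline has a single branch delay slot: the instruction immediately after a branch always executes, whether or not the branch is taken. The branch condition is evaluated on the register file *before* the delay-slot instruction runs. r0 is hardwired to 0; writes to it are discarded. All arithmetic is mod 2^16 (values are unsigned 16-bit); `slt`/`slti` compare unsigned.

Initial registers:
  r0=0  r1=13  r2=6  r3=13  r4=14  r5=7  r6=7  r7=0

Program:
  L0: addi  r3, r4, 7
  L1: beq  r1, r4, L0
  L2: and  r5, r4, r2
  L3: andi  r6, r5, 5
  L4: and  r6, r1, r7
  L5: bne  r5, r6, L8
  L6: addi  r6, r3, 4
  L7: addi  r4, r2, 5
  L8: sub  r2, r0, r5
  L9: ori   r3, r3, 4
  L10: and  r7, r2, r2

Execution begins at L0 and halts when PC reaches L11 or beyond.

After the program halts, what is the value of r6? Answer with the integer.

25

#0 addi  r3, r4, 7 ; 0/13/6/21/14/7/7/0
#1 beq  r1, r4, L0 ; 0/13/6/21/14/7/7/0 ; →fallthru
#2 and  r5, r4, r2 ; 0/13/6/21/14/6/7/0
#3 andi  r6, r5, 5 ; 0/13/6/21/14/6/4/0
#4 and  r6, r1, r7 ; 0/13/6/21/14/6/0/0
#5 bne  r5, r6, L8 ; 0/13/6/21/14/6/0/0 ; →target
#6 addi  r6, r3, 4 ; 0/13/6/21/14/6/25/0
#8 sub  r2, r0, r5 ; 0/13/65530/21/14/6/25/0
#9 ori   r3, r3, 4 ; 0/13/65530/21/14/6/25/0
#10 and  r7, r2, r2 ; 0/13/65530/21/14/6/25/65530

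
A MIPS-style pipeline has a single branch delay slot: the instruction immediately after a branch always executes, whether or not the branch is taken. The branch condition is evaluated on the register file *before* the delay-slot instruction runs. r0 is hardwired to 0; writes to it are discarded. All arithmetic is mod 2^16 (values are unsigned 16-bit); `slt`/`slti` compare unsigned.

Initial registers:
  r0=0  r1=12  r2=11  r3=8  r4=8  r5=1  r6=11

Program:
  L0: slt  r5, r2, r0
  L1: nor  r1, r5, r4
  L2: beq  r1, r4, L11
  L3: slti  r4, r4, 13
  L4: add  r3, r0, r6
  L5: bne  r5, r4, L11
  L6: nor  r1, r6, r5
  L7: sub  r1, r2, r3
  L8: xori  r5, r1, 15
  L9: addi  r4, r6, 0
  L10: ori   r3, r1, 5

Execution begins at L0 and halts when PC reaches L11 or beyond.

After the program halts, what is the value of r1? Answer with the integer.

65524

[0] slt  r5, r2, r0  →  {r0:0, r1:12, r2:11, r3:8, r4:8, r5:0, r6:11}
[1] nor  r1, r5, r4  →  {r0:0, r1:65527, r2:11, r3:8, r4:8, r5:0, r6:11}
[2] beq  r1, r4, L11  →  {r0:0, r1:65527, r2:11, r3:8, r4:8, r5:0, r6:11}  ⟨branch fallthrough⟩
[3] slti  r4, r4, 13  →  {r0:0, r1:65527, r2:11, r3:8, r4:1, r5:0, r6:11}
[4] add  r3, r0, r6  →  {r0:0, r1:65527, r2:11, r3:11, r4:1, r5:0, r6:11}
[5] bne  r5, r4, L11  →  {r0:0, r1:65527, r2:11, r3:11, r4:1, r5:0, r6:11}  ⟨branch taken⟩
[6] nor  r1, r6, r5  →  {r0:0, r1:65524, r2:11, r3:11, r4:1, r5:0, r6:11}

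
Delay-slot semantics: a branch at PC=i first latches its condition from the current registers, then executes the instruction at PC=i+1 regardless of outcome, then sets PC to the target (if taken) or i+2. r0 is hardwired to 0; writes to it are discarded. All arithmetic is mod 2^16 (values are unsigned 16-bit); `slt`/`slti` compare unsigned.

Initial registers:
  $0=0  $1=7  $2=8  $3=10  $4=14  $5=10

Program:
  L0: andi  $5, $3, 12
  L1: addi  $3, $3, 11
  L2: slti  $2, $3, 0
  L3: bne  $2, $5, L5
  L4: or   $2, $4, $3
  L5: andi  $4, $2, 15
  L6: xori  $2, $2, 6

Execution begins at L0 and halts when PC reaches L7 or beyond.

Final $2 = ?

#0 andi  $5, $3, 12 ; 0/7/8/10/14/8
#1 addi  $3, $3, 11 ; 0/7/8/21/14/8
#2 slti  $2, $3, 0 ; 0/7/0/21/14/8
#3 bne  $2, $5, L5 ; 0/7/0/21/14/8 ; →target
#4 or   $2, $4, $3 ; 0/7/31/21/14/8
#5 andi  $4, $2, 15 ; 0/7/31/21/15/8
#6 xori  $2, $2, 6 ; 0/7/25/21/15/8

25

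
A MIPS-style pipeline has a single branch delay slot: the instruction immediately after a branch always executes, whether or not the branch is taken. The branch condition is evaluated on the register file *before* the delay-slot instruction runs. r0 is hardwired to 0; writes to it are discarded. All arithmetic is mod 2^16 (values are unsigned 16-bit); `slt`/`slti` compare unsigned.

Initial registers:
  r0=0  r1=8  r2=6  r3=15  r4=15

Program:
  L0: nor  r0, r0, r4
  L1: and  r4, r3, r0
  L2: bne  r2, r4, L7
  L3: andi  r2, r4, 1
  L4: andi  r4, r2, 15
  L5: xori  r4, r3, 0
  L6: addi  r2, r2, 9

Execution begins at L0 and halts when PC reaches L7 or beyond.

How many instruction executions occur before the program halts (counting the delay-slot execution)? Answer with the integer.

4

[0] nor  r0, r0, r4  →  {r0:0, r1:8, r2:6, r3:15, r4:15}
[1] and  r4, r3, r0  →  {r0:0, r1:8, r2:6, r3:15, r4:0}
[2] bne  r2, r4, L7  →  {r0:0, r1:8, r2:6, r3:15, r4:0}  ⟨branch taken⟩
[3] andi  r2, r4, 1  →  {r0:0, r1:8, r2:0, r3:15, r4:0}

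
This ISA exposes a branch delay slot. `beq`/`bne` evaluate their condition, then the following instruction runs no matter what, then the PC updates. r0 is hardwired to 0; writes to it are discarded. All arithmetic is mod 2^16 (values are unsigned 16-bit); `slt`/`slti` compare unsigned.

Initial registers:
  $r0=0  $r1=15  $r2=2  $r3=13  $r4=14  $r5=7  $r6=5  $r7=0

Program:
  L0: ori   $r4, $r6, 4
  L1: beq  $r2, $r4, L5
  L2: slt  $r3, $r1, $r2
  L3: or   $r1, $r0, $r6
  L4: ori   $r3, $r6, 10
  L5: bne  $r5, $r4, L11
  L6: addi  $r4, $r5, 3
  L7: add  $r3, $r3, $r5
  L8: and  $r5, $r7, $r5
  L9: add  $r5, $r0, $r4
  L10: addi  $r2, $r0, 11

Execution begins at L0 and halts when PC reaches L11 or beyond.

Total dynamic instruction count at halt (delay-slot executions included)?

#0 ori   $r4, $r6, 4 ; 0/15/2/13/5/7/5/0
#1 beq  $r2, $r4, L5 ; 0/15/2/13/5/7/5/0 ; →fallthru
#2 slt  $r3, $r1, $r2 ; 0/15/2/0/5/7/5/0
#3 or   $r1, $r0, $r6 ; 0/5/2/0/5/7/5/0
#4 ori   $r3, $r6, 10 ; 0/5/2/15/5/7/5/0
#5 bne  $r5, $r4, L11 ; 0/5/2/15/5/7/5/0 ; →target
#6 addi  $r4, $r5, 3 ; 0/5/2/15/10/7/5/0

7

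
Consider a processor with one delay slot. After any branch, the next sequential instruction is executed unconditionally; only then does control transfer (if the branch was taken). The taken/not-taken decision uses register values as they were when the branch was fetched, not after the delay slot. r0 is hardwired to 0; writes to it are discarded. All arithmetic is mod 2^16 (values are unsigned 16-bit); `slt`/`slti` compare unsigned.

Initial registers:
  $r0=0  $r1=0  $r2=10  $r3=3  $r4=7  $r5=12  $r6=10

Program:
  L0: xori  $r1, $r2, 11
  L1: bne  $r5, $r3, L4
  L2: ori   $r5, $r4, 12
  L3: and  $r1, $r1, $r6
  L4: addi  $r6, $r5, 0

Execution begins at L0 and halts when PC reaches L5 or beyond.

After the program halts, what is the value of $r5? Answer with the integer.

[0] xori  $r1, $r2, 11  →  {$r0:0, $r1:1, $r2:10, $r3:3, $r4:7, $r5:12, $r6:10}
[1] bne  $r5, $r3, L4  →  {$r0:0, $r1:1, $r2:10, $r3:3, $r4:7, $r5:12, $r6:10}  ⟨branch taken⟩
[2] ori   $r5, $r4, 12  →  {$r0:0, $r1:1, $r2:10, $r3:3, $r4:7, $r5:15, $r6:10}
[4] addi  $r6, $r5, 0  →  {$r0:0, $r1:1, $r2:10, $r3:3, $r4:7, $r5:15, $r6:15}

15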